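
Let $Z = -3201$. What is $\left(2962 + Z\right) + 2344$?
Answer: $2105$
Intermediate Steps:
$\left(2962 + Z\right) + 2344 = \left(2962 - 3201\right) + 2344 = -239 + 2344 = 2105$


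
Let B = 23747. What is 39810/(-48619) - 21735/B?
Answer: -2002102035/1154555393 ≈ -1.7341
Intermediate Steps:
39810/(-48619) - 21735/B = 39810/(-48619) - 21735/23747 = 39810*(-1/48619) - 21735*1/23747 = -39810/48619 - 21735/23747 = -2002102035/1154555393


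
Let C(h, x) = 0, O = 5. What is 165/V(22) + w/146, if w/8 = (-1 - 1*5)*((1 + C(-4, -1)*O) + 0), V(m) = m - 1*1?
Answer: 3847/511 ≈ 7.5284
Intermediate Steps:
V(m) = -1 + m (V(m) = m - 1 = -1 + m)
w = -48 (w = 8*((-1 - 1*5)*((1 + 0*5) + 0)) = 8*((-1 - 5)*((1 + 0) + 0)) = 8*(-6*(1 + 0)) = 8*(-6*1) = 8*(-6) = -48)
165/V(22) + w/146 = 165/(-1 + 22) - 48/146 = 165/21 - 48*1/146 = 165*(1/21) - 24/73 = 55/7 - 24/73 = 3847/511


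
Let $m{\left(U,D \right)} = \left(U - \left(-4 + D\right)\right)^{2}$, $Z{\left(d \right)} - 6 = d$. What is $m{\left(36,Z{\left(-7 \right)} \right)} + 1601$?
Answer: $3282$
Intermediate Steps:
$Z{\left(d \right)} = 6 + d$
$m{\left(U,D \right)} = \left(4 + U - D\right)^{2}$
$m{\left(36,Z{\left(-7 \right)} \right)} + 1601 = \left(4 + 36 - \left(6 - 7\right)\right)^{2} + 1601 = \left(4 + 36 - -1\right)^{2} + 1601 = \left(4 + 36 + 1\right)^{2} + 1601 = 41^{2} + 1601 = 1681 + 1601 = 3282$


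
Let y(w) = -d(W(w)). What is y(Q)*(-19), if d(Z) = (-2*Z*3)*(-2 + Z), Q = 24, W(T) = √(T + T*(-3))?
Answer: 5472 + 912*I*√3 ≈ 5472.0 + 1579.6*I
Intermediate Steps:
W(T) = √2*√(-T) (W(T) = √(T - 3*T) = √(-2*T) = √2*√(-T))
d(Z) = -6*Z*(-2 + Z) (d(Z) = (-6*Z)*(-2 + Z) = -6*Z*(-2 + Z))
y(w) = -6*√2*√(-w)*(2 - √2*√(-w))
y(Q)*(-19) = (-12*24 - 12*√2*√(-1*24))*(-19) = (-288 - 12*√2*√(-24))*(-19) = (-288 - 12*√2*2*I*√6)*(-19) = (-288 - 48*I*√3)*(-19) = 5472 + 912*I*√3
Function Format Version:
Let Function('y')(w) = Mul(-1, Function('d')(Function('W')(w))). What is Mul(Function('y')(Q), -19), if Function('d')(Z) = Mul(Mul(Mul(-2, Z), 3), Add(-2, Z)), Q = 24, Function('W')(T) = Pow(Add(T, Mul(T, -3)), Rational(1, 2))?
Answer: Add(5472, Mul(912, I, Pow(3, Rational(1, 2)))) ≈ Add(5472.0, Mul(1579.6, I))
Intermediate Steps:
Function('W')(T) = Mul(Pow(2, Rational(1, 2)), Pow(Mul(-1, T), Rational(1, 2))) (Function('W')(T) = Pow(Add(T, Mul(-3, T)), Rational(1, 2)) = Pow(Mul(-2, T), Rational(1, 2)) = Mul(Pow(2, Rational(1, 2)), Pow(Mul(-1, T), Rational(1, 2))))
Function('d')(Z) = Mul(-6, Z, Add(-2, Z)) (Function('d')(Z) = Mul(Mul(-6, Z), Add(-2, Z)) = Mul(-6, Z, Add(-2, Z)))
Function('y')(w) = Mul(-6, Pow(2, Rational(1, 2)), Pow(Mul(-1, w), Rational(1, 2)), Add(2, Mul(-1, Pow(2, Rational(1, 2)), Pow(Mul(-1, w), Rational(1, 2))))) (Function('y')(w) = Mul(-1, Mul(6, Mul(Pow(2, Rational(1, 2)), Pow(Mul(-1, w), Rational(1, 2))), Add(2, Mul(-1, Mul(Pow(2, Rational(1, 2)), Pow(Mul(-1, w), Rational(1, 2))))))) = Mul(-1, Mul(6, Mul(Pow(2, Rational(1, 2)), Pow(Mul(-1, w), Rational(1, 2))), Add(2, Mul(-1, Pow(2, Rational(1, 2)), Pow(Mul(-1, w), Rational(1, 2)))))) = Mul(-1, Mul(6, Pow(2, Rational(1, 2)), Pow(Mul(-1, w), Rational(1, 2)), Add(2, Mul(-1, Pow(2, Rational(1, 2)), Pow(Mul(-1, w), Rational(1, 2)))))) = Mul(-6, Pow(2, Rational(1, 2)), Pow(Mul(-1, w), Rational(1, 2)), Add(2, Mul(-1, Pow(2, Rational(1, 2)), Pow(Mul(-1, w), Rational(1, 2))))))
Mul(Function('y')(Q), -19) = Mul(Add(Mul(-12, 24), Mul(-12, Pow(2, Rational(1, 2)), Pow(Mul(-1, 24), Rational(1, 2)))), -19) = Mul(Add(-288, Mul(-12, Pow(2, Rational(1, 2)), Pow(-24, Rational(1, 2)))), -19) = Mul(Add(-288, Mul(-12, Pow(2, Rational(1, 2)), Mul(2, I, Pow(6, Rational(1, 2))))), -19) = Mul(Add(-288, Mul(-48, I, Pow(3, Rational(1, 2)))), -19) = Add(5472, Mul(912, I, Pow(3, Rational(1, 2))))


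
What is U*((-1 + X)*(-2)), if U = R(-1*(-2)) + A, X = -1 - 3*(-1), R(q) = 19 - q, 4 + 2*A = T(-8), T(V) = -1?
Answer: -29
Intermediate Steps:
A = -5/2 (A = -2 + (½)*(-1) = -2 - ½ = -5/2 ≈ -2.5000)
X = 2 (X = -1 + 3 = 2)
U = 29/2 (U = (19 - (-1)*(-2)) - 5/2 = (19 - 1*2) - 5/2 = (19 - 2) - 5/2 = 17 - 5/2 = 29/2 ≈ 14.500)
U*((-1 + X)*(-2)) = 29*((-1 + 2)*(-2))/2 = 29*(1*(-2))/2 = (29/2)*(-2) = -29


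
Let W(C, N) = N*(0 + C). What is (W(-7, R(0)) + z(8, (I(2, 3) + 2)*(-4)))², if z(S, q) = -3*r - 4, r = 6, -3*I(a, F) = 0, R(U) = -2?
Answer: 64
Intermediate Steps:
W(C, N) = C*N (W(C, N) = N*C = C*N)
I(a, F) = 0 (I(a, F) = -⅓*0 = 0)
z(S, q) = -22 (z(S, q) = -3*6 - 4 = -18 - 4 = -22)
(W(-7, R(0)) + z(8, (I(2, 3) + 2)*(-4)))² = (-7*(-2) - 22)² = (14 - 22)² = (-8)² = 64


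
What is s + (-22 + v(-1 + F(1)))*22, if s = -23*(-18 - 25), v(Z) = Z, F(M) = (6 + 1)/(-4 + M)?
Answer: 1295/3 ≈ 431.67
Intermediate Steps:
F(M) = 7/(-4 + M)
s = 989 (s = -23*(-43) = 989)
s + (-22 + v(-1 + F(1)))*22 = 989 + (-22 + (-1 + 7/(-4 + 1)))*22 = 989 + (-22 + (-1 + 7/(-3)))*22 = 989 + (-22 + (-1 + 7*(-⅓)))*22 = 989 + (-22 + (-1 - 7/3))*22 = 989 + (-22 - 10/3)*22 = 989 - 76/3*22 = 989 - 1672/3 = 1295/3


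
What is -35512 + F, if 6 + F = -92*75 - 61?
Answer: -42479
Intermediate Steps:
F = -6967 (F = -6 + (-92*75 - 61) = -6 + (-6900 - 61) = -6 - 6961 = -6967)
-35512 + F = -35512 - 6967 = -42479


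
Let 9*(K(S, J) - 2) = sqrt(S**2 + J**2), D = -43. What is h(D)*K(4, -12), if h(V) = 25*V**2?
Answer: 92450 + 184900*sqrt(10)/9 ≈ 1.5742e+5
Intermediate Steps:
K(S, J) = 2 + sqrt(J**2 + S**2)/9 (K(S, J) = 2 + sqrt(S**2 + J**2)/9 = 2 + sqrt(J**2 + S**2)/9)
h(D)*K(4, -12) = (25*(-43)**2)*(2 + sqrt((-12)**2 + 4**2)/9) = (25*1849)*(2 + sqrt(144 + 16)/9) = 46225*(2 + sqrt(160)/9) = 46225*(2 + (4*sqrt(10))/9) = 46225*(2 + 4*sqrt(10)/9) = 92450 + 184900*sqrt(10)/9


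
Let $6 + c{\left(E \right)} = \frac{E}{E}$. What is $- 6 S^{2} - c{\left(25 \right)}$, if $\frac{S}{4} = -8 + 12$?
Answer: $-1531$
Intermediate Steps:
$S = 16$ ($S = 4 \left(-8 + 12\right) = 4 \cdot 4 = 16$)
$c{\left(E \right)} = -5$ ($c{\left(E \right)} = -6 + \frac{E}{E} = -6 + 1 = -5$)
$- 6 S^{2} - c{\left(25 \right)} = - 6 \cdot 16^{2} - -5 = \left(-6\right) 256 + 5 = -1536 + 5 = -1531$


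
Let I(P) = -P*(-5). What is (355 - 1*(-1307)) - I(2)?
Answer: 1652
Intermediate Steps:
I(P) = 5*P
(355 - 1*(-1307)) - I(2) = (355 - 1*(-1307)) - 5*2 = (355 + 1307) - 1*10 = 1662 - 10 = 1652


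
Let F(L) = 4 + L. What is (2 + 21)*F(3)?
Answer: 161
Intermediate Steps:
(2 + 21)*F(3) = (2 + 21)*(4 + 3) = 23*7 = 161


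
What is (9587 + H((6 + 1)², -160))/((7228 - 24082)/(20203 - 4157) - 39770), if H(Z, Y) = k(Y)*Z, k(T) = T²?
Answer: -10140967701/319083137 ≈ -31.782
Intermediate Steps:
H(Z, Y) = Z*Y² (H(Z, Y) = Y²*Z = Z*Y²)
(9587 + H((6 + 1)², -160))/((7228 - 24082)/(20203 - 4157) - 39770) = (9587 + (6 + 1)²*(-160)²)/((7228 - 24082)/(20203 - 4157) - 39770) = (9587 + 7²*25600)/(-16854/16046 - 39770) = (9587 + 49*25600)/(-16854*1/16046 - 39770) = (9587 + 1254400)/(-8427/8023 - 39770) = 1263987/(-319083137/8023) = 1263987*(-8023/319083137) = -10140967701/319083137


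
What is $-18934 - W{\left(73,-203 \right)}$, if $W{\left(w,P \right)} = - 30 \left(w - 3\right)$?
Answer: $-16834$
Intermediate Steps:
$W{\left(w,P \right)} = 90 - 30 w$ ($W{\left(w,P \right)} = - 30 \left(-3 + w\right) = 90 - 30 w$)
$-18934 - W{\left(73,-203 \right)} = -18934 - \left(90 - 2190\right) = -18934 - -2100 = -18934 + 2100 = -16834$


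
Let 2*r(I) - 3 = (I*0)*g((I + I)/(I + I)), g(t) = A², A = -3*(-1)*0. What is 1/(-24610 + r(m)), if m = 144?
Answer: -2/49217 ≈ -4.0636e-5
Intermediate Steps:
A = 0 (A = 3*0 = 0)
g(t) = 0 (g(t) = 0² = 0)
r(I) = 3/2 (r(I) = 3/2 + ((I*0)*0)/2 = 3/2 + (0*0)/2 = 3/2 + (½)*0 = 3/2 + 0 = 3/2)
1/(-24610 + r(m)) = 1/(-24610 + 3/2) = 1/(-49217/2) = -2/49217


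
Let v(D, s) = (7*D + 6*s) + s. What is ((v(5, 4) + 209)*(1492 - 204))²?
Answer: 122735312896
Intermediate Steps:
v(D, s) = 7*D + 7*s (v(D, s) = (6*s + 7*D) + s = 7*D + 7*s)
((v(5, 4) + 209)*(1492 - 204))² = (((7*5 + 7*4) + 209)*(1492 - 204))² = (((35 + 28) + 209)*1288)² = ((63 + 209)*1288)² = (272*1288)² = 350336² = 122735312896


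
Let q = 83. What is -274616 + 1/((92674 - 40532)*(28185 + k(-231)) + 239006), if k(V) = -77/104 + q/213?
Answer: -4470743247844871156/16279980947377 ≈ -2.7462e+5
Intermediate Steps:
k(V) = -7769/22152 (k(V) = -77/104 + 83/213 = -7769/22152)
-274616 + 1/((92674 - 40532)*(28185 + k(-231)) + 239006) = -274616 + 1/((92674 - 40532)*(28185 - 7769/22152) + 239006) = -274616 + 1/(52142*(624346351/22152) + 239006) = -274616 + 1/(16277333716921/11076 + 239006) = -274616 + 1/(16279980947377/11076) = -274616 + 11076/16279980947377 = -4470743247844871156/16279980947377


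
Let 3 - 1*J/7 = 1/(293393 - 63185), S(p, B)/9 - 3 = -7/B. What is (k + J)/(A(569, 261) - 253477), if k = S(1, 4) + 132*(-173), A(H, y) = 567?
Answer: 5249605687/58221905280 ≈ 0.090165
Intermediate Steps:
S(p, B) = 27 - 63/B (S(p, B) = 27 + 9*(-7/B) = 27 - 63/B)
J = 4834361/230208 (J = 21 - 7/(293393 - 63185) = 21 - 7/230208 = 4834361/230208 ≈ 21.000)
k = -91299/4 (k = (27 - 63/4) + 132*(-173) = (27 - 63*¼) - 22836 = (27 - 63/4) - 22836 = 45/4 - 22836 = -91299/4 ≈ -22825.)
(k + J)/(A(569, 261) - 253477) = (-91299/4 + 4834361/230208)/(567 - 253477) = -5249605687/230208/(-252910) = -5249605687/230208*(-1/252910) = 5249605687/58221905280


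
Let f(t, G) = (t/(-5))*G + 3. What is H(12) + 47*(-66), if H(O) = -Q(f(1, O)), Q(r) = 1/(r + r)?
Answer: -18617/6 ≈ -3102.8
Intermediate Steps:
f(t, G) = 3 - G*t/5 (f(t, G) = (t*(-⅕))*G + 3 = (-t/5)*G + 3 = -G*t/5 + 3 = 3 - G*t/5)
Q(r) = 1/(2*r)
H(O) = -1/(2*(3 - O/5)) (H(O) = -1/(2*(3 - ⅕*O*1)) = -1/(2*(3 - O/5)))
H(12) + 47*(-66) = 5/(2*(-15 + 12)) + 47*(-66) = (5/2)/(-3) - 3102 = (5/2)*(-⅓) - 3102 = -⅚ - 3102 = -18617/6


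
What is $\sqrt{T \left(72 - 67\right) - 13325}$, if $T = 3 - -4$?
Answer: $i \sqrt{13290} \approx 115.28 i$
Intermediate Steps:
$T = 7$ ($T = 3 + 4 = 7$)
$\sqrt{T \left(72 - 67\right) - 13325} = \sqrt{7 \left(72 - 67\right) - 13325} = \sqrt{7 \cdot 5 - 13325} = \sqrt{35 - 13325} = \sqrt{-13290} = i \sqrt{13290}$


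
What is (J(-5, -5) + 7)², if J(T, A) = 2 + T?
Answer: 16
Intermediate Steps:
(J(-5, -5) + 7)² = ((2 - 5) + 7)² = (-3 + 7)² = 4² = 16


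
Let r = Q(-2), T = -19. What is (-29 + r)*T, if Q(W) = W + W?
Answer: 627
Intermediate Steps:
Q(W) = 2*W
r = -4 (r = 2*(-2) = -4)
(-29 + r)*T = (-29 - 4)*(-19) = -33*(-19) = 627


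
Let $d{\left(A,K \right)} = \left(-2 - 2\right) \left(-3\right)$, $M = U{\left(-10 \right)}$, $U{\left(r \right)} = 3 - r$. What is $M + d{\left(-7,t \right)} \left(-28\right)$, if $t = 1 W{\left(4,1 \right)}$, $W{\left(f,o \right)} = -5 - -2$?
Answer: $-323$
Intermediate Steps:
$W{\left(f,o \right)} = -3$ ($W{\left(f,o \right)} = -5 + 2 = -3$)
$M = 13$ ($M = 3 - -10 = 3 + 10 = 13$)
$t = -3$ ($t = 1 \left(-3\right) = -3$)
$d{\left(A,K \right)} = 12$ ($d{\left(A,K \right)} = \left(-4\right) \left(-3\right) = 12$)
$M + d{\left(-7,t \right)} \left(-28\right) = 13 + 12 \left(-28\right) = 13 - 336 = -323$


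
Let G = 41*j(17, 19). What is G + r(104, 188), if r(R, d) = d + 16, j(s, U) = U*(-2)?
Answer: -1354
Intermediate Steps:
j(s, U) = -2*U
r(R, d) = 16 + d
G = -1558 (G = 41*(-2*19) = 41*(-38) = -1558)
G + r(104, 188) = -1558 + (16 + 188) = -1558 + 204 = -1354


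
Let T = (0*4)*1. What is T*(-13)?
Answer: 0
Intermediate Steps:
T = 0 (T = 0*1 = 0)
T*(-13) = 0*(-13) = 0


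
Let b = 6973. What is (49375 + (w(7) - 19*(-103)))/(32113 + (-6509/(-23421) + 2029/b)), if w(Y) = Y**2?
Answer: 8391269158173/5244615717995 ≈ 1.6000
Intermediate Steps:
(49375 + (w(7) - 19*(-103)))/(32113 + (-6509/(-23421) + 2029/b)) = (49375 + (7**2 - 19*(-103)))/(32113 + (-6509/(-23421) + 2029/6973)) = (49375 + (49 + 1957))/(32113 + (-6509*(-1/23421) + 2029*(1/6973))) = (49375 + 2006)/(32113 + (6509/23421 + 2029/6973)) = 51381/(32113 + 92908466/163314633) = 51381/(5244615717995/163314633) = 51381*(163314633/5244615717995) = 8391269158173/5244615717995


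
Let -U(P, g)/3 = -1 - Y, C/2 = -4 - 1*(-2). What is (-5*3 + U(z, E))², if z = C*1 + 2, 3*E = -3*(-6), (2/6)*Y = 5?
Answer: 1089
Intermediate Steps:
Y = 15 (Y = 3*5 = 15)
C = -4 (C = 2*(-4 - 1*(-2)) = 2*(-4 + 2) = 2*(-2) = -4)
E = 6 (E = (-3*(-6))/3 = (⅓)*18 = 6)
z = -2 (z = -4*1 + 2 = -4 + 2 = -2)
U(P, g) = 48 (U(P, g) = -3*(-1 - 1*15) = -3*(-1 - 15) = -3*(-16) = 48)
(-5*3 + U(z, E))² = (-5*3 + 48)² = (-15 + 48)² = 33² = 1089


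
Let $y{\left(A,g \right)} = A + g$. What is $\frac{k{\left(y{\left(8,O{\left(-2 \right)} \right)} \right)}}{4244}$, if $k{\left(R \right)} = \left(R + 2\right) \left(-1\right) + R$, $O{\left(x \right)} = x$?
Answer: $- \frac{1}{2122} \approx -0.00047125$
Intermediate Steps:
$k{\left(R \right)} = -2$ ($k{\left(R \right)} = \left(2 + R\right) \left(-1\right) + R = \left(-2 - R\right) + R = -2$)
$\frac{k{\left(y{\left(8,O{\left(-2 \right)} \right)} \right)}}{4244} = - \frac{2}{4244} = \left(-2\right) \frac{1}{4244} = - \frac{1}{2122}$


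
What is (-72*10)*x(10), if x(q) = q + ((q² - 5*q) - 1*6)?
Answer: -38880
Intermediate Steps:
x(q) = -6 + q² - 4*q (x(q) = q + ((q² - 5*q) - 6) = q + (-6 + q² - 5*q) = -6 + q² - 4*q)
(-72*10)*x(10) = (-72*10)*(-6 + 10² - 4*10) = -720*(-6 + 100 - 40) = -720*54 = -38880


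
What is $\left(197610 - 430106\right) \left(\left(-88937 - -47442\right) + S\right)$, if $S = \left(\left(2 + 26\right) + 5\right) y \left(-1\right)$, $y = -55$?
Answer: $9225441280$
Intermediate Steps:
$S = 1815$ ($S = \left(\left(2 + 26\right) + 5\right) \left(-55\right) \left(-1\right) = \left(28 + 5\right) \left(-55\right) \left(-1\right) = 33 \left(-55\right) \left(-1\right) = \left(-1815\right) \left(-1\right) = 1815$)
$\left(197610 - 430106\right) \left(\left(-88937 - -47442\right) + S\right) = \left(197610 - 430106\right) \left(\left(-88937 - -47442\right) + 1815\right) = - 232496 \left(\left(-88937 + 47442\right) + 1815\right) = - 232496 \left(-41495 + 1815\right) = \left(-232496\right) \left(-39680\right) = 9225441280$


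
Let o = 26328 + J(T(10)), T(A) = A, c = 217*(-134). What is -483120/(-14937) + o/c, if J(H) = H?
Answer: 2275792109/72389681 ≈ 31.438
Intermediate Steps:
c = -29078
o = 26338 (o = 26328 + 10 = 26338)
-483120/(-14937) + o/c = -483120/(-14937) + 26338/(-29078) = -483120*(-1/14937) + 26338*(-1/29078) = 161040/4979 - 13169/14539 = 2275792109/72389681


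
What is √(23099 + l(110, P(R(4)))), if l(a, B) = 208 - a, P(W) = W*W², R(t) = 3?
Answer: √23197 ≈ 152.31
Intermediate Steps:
P(W) = W³
√(23099 + l(110, P(R(4)))) = √(23099 + (208 - 1*110)) = √(23099 + (208 - 110)) = √(23099 + 98) = √23197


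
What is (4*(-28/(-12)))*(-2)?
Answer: -56/3 ≈ -18.667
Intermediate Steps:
(4*(-28/(-12)))*(-2) = (4*(-28*(-1/12)))*(-2) = (4*(7/3))*(-2) = (28/3)*(-2) = -56/3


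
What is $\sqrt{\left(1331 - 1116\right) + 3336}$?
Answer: $\sqrt{3551} \approx 59.59$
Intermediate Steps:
$\sqrt{\left(1331 - 1116\right) + 3336} = \sqrt{215 + 3336} = \sqrt{3551}$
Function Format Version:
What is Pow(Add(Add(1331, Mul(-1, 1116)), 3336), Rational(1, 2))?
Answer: Pow(3551, Rational(1, 2)) ≈ 59.590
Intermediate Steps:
Pow(Add(Add(1331, Mul(-1, 1116)), 3336), Rational(1, 2)) = Pow(Add(Add(1331, -1116), 3336), Rational(1, 2)) = Pow(Add(215, 3336), Rational(1, 2)) = Pow(3551, Rational(1, 2))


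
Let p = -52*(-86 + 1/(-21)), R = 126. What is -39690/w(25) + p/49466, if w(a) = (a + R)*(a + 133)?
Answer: -9746905807/6195839097 ≈ -1.5731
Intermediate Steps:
w(a) = (126 + a)*(133 + a) (w(a) = (a + 126)*(a + 133) = (126 + a)*(133 + a))
p = 93964/21 (p = -52*(-86 - 1/21) = -52*(-1807/21) = 93964/21 ≈ 4474.5)
-39690/w(25) + p/49466 = -39690/(16758 + 25² + 259*25) + (93964/21)/49466 = -39690/(16758 + 625 + 6475) + (93964/21)*(1/49466) = -39690/23858 + 46982/519393 = -39690*1/23858 + 46982/519393 = -19845/11929 + 46982/519393 = -9746905807/6195839097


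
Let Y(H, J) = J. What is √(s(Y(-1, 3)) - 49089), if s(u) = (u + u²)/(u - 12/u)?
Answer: I*√49101 ≈ 221.59*I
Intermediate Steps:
s(u) = (u + u²)/(u - 12/u)
√(s(Y(-1, 3)) - 49089) = √(3²*(1 + 3)/(-12 + 3²) - 49089) = √(9*4/(-12 + 9) - 49089) = √(9*4/(-3) - 49089) = √(9*(-⅓)*4 - 49089) = √(-12 - 49089) = √(-49101) = I*√49101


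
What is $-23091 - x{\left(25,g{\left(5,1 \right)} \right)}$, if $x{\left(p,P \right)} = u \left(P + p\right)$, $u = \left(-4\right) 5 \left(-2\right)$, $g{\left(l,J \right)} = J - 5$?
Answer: $-23931$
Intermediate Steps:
$g{\left(l,J \right)} = -5 + J$ ($g{\left(l,J \right)} = J - 5 = -5 + J$)
$u = 40$ ($u = \left(-20\right) \left(-2\right) = 40$)
$x{\left(p,P \right)} = 40 P + 40 p$ ($x{\left(p,P \right)} = 40 \left(P + p\right) = 40 P + 40 p$)
$-23091 - x{\left(25,g{\left(5,1 \right)} \right)} = -23091 - \left(40 \left(-5 + 1\right) + 40 \cdot 25\right) = -23091 - \left(40 \left(-4\right) + 1000\right) = -23091 - \left(-160 + 1000\right) = -23091 - 840 = -23931$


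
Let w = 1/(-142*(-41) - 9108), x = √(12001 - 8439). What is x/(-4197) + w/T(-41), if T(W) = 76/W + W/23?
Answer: 943/11267694 - √3562/4197 ≈ -0.014137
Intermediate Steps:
T(W) = 76/W + W/23 (T(W) = 76/W + W*(1/23) = 76/W + W/23)
x = √3562 ≈ 59.682
w = -1/3286 (w = 1/(5822 - 9108) = 1/(-3286) = -1/3286 ≈ -0.00030432)
x/(-4197) + w/T(-41) = √3562/(-4197) - 1/(3286*(76/(-41) + (1/23)*(-41))) = √3562*(-1/4197) - 1/(3286*(76*(-1/41) - 41/23)) = -√3562/4197 - 1/(3286*(-76/41 - 41/23)) = -√3562/4197 - 1/(3286*(-3429/943)) = -√3562/4197 - 1/3286*(-943/3429) = -√3562/4197 + 943/11267694 = 943/11267694 - √3562/4197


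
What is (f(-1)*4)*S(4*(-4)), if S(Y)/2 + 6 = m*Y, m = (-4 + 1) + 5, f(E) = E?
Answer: 304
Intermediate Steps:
m = 2 (m = -3 + 5 = 2)
S(Y) = -12 + 4*Y (S(Y) = -12 + 2*(2*Y) = -12 + 4*Y)
(f(-1)*4)*S(4*(-4)) = (-1*4)*(-12 + 4*(4*(-4))) = -4*(-12 + 4*(-16)) = -4*(-12 - 64) = -4*(-76) = 304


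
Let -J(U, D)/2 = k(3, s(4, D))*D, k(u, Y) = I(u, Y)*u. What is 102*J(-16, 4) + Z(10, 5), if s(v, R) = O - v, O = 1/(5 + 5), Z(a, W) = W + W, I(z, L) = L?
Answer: 47786/5 ≈ 9557.2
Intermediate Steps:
Z(a, W) = 2*W
O = ⅒ (O = 1/10 = ⅒ ≈ 0.10000)
s(v, R) = ⅒ - v
k(u, Y) = Y*u
J(U, D) = 117*D/5 (J(U, D) = -2*(⅒ - 1*4)*3*D = -2*(⅒ - 4)*3*D = -2*(-39/10*3)*D = -(-117)*D/5 = 117*D/5)
102*J(-16, 4) + Z(10, 5) = 102*((117/5)*4) + 2*5 = 102*(468/5) + 10 = 47736/5 + 10 = 47786/5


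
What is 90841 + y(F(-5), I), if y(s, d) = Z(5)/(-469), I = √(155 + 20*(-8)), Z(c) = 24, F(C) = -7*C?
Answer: 42604405/469 ≈ 90841.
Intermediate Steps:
I = I*√5 (I = √(155 - 160) = √(-5) = I*√5 ≈ 2.2361*I)
y(s, d) = -24/469 (y(s, d) = 24/(-469) = 24*(-1/469) = -24/469)
90841 + y(F(-5), I) = 90841 - 24/469 = 42604405/469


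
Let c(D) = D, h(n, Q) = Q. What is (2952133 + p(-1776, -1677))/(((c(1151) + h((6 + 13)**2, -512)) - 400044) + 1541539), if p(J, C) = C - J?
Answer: 1476116/571067 ≈ 2.5848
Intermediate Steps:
(2952133 + p(-1776, -1677))/(((c(1151) + h((6 + 13)**2, -512)) - 400044) + 1541539) = (2952133 + (-1677 - 1*(-1776)))/(((1151 - 512) - 400044) + 1541539) = (2952133 + (-1677 + 1776))/((639 - 400044) + 1541539) = (2952133 + 99)/(-399405 + 1541539) = 2952232/1142134 = 2952232*(1/1142134) = 1476116/571067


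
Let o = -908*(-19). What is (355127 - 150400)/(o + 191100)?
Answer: 204727/208352 ≈ 0.98260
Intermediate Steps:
o = 17252
(355127 - 150400)/(o + 191100) = (355127 - 150400)/(17252 + 191100) = 204727/208352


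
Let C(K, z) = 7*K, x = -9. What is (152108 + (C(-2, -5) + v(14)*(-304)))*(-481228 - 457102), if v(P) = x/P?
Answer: -1000284176580/7 ≈ -1.4290e+11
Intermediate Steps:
v(P) = -9/P
(152108 + (C(-2, -5) + v(14)*(-304)))*(-481228 - 457102) = (152108 + (7*(-2) - 9/14*(-304)))*(-481228 - 457102) = (152108 + (-14 - 9*1/14*(-304)))*(-938330) = (152108 + (-14 - 9/14*(-304)))*(-938330) = (152108 + (-14 + 1368/7))*(-938330) = (152108 + 1270/7)*(-938330) = (1066026/7)*(-938330) = -1000284176580/7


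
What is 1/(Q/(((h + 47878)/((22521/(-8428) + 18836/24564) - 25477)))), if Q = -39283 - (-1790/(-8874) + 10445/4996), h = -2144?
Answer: 52470435662603640864/1148381633403653740373005 ≈ 4.5691e-5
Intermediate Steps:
Q = -870846976201/22167252 (Q = -39283 - (-1790*(-1/8874) + 10445*(1/4996)) = -39283 - (895/4437 + 10445/4996) = -39283 - 1*50815885/22167252 = -39283 - 50815885/22167252 = -870846976201/22167252 ≈ -39285.)
1/(Q/(((h + 47878)/((22521/(-8428) + 18836/24564) - 25477)))) = 1/(-870846976201*((22521/(-8428) + 18836/24564) - 25477)/(-2144 + 47878)/22167252) = 1/(-870846976201/(22167252*(45734/((22521*(-1/8428) + 18836*(1/24564)) - 25477)))) = 1/(-870846976201/(22167252*(45734/((-22521/8428 + 4709/6141) - 25477)))) = 1/(-870846976201/(22167252*(45734/(-98614009/51756348 - 25477)))) = 1/(-870846976201/(22167252*(45734/(-1318695092005/51756348)))) = 1/(-870846976201/(22167252*(45734*(-51756348/1318695092005)))) = 1/(-870846976201/(22167252*(-2367024819432/1318695092005))) = 1/(-870846976201/22167252*(-1318695092005/2367024819432)) = 1/(1148381633403653740373005/52470435662603640864) = 52470435662603640864/1148381633403653740373005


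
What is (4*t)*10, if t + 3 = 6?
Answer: 120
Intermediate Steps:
t = 3 (t = -3 + 6 = 3)
(4*t)*10 = (4*3)*10 = 12*10 = 120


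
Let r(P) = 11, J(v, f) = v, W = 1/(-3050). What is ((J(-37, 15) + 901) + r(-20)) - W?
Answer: 2668751/3050 ≈ 875.00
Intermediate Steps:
W = -1/3050 ≈ -0.00032787
((J(-37, 15) + 901) + r(-20)) - W = ((-37 + 901) + 11) - 1*(-1/3050) = (864 + 11) + 1/3050 = 875 + 1/3050 = 2668751/3050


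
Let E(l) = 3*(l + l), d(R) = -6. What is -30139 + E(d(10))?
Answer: -30175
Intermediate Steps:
E(l) = 6*l (E(l) = 3*(2*l) = 6*l)
-30139 + E(d(10)) = -30139 + 6*(-6) = -30139 - 36 = -30175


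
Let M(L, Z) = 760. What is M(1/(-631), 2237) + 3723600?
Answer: 3724360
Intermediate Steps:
M(1/(-631), 2237) + 3723600 = 760 + 3723600 = 3724360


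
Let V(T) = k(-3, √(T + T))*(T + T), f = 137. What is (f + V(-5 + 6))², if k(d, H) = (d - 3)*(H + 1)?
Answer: 15913 - 3000*√2 ≈ 11670.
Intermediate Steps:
k(d, H) = (1 + H)*(-3 + d) (k(d, H) = (-3 + d)*(1 + H) = (1 + H)*(-3 + d))
V(T) = 2*T*(-6 - 6*√2*√T) (V(T) = (-3 - 3 - 3*√(T + T) + √(T + T)*(-3))*(T + T) = (-3 - 3 - 3*√2*√T + √(2*T)*(-3))*(2*T) = (-3 - 3 - 3*√2*√T + (√2*√T)*(-3))*(2*T) = (-3 - 3 - 3*√2*√T - 3*√2*√T)*(2*T) = (-6 - 6*√2*√T)*(2*T) = 2*T*(-6 - 6*√2*√T))
(f + V(-5 + 6))² = (137 + (-12*(-5 + 6) - 12*√2*(-5 + 6)^(3/2)))² = (137 + (-12*1 - 12*√2*1^(3/2)))² = (137 + (-12 - 12*√2*1))² = (137 + (-12 - 12*√2))² = (125 - 12*√2)²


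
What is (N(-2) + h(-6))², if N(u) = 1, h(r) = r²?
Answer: 1369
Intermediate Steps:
(N(-2) + h(-6))² = (1 + (-6)²)² = (1 + 36)² = 37² = 1369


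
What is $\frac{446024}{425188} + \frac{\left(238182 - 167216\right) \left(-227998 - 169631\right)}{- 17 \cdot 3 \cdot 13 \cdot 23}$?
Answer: $\frac{999835095634784}{540307651} \approx 1.8505 \cdot 10^{6}$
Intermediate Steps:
$\frac{446024}{425188} + \frac{\left(238182 - 167216\right) \left(-227998 - 169631\right)}{- 17 \cdot 3 \cdot 13 \cdot 23} = 446024 \cdot \frac{1}{425188} + \frac{70966 \left(-397629\right)}{\left(-17\right) 39 \cdot 23} = \frac{111506}{106297} - \frac{28218139614}{\left(-663\right) 23} = \frac{111506}{106297} - \frac{28218139614}{-15249} = \frac{111506}{106297} - - \frac{9406046538}{5083} = \frac{111506}{106297} + \frac{9406046538}{5083} = \frac{999835095634784}{540307651}$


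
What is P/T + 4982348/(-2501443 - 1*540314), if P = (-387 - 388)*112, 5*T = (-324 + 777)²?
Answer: -28920310972/7706122373 ≈ -3.7529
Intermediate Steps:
T = 205209/5 (T = (-324 + 777)²/5 = (⅕)*453² = (⅕)*205209 = 205209/5 ≈ 41042.)
P = -86800 (P = -775*112 = -86800)
P/T + 4982348/(-2501443 - 1*540314) = -86800/205209/5 + 4982348/(-2501443 - 1*540314) = -86800*5/205209 + 4982348/(-2501443 - 540314) = -434000/205209 + 4982348/(-3041757) = -434000/205209 + 4982348*(-1/3041757) = -434000/205209 - 4982348/3041757 = -28920310972/7706122373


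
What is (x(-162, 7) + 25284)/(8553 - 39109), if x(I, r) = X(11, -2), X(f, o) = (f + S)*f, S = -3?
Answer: -6343/7639 ≈ -0.83034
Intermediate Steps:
X(f, o) = f*(-3 + f) (X(f, o) = (f - 3)*f = (-3 + f)*f = f*(-3 + f))
x(I, r) = 88 (x(I, r) = 11*(-3 + 11) = 11*8 = 88)
(x(-162, 7) + 25284)/(8553 - 39109) = (88 + 25284)/(8553 - 39109) = 25372/(-30556) = 25372*(-1/30556) = -6343/7639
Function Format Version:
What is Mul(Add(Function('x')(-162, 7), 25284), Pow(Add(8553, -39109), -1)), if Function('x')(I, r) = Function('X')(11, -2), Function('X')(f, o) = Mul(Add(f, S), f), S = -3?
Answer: Rational(-6343, 7639) ≈ -0.83034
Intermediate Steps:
Function('X')(f, o) = Mul(f, Add(-3, f)) (Function('X')(f, o) = Mul(Add(f, -3), f) = Mul(Add(-3, f), f) = Mul(f, Add(-3, f)))
Function('x')(I, r) = 88 (Function('x')(I, r) = Mul(11, Add(-3, 11)) = Mul(11, 8) = 88)
Mul(Add(Function('x')(-162, 7), 25284), Pow(Add(8553, -39109), -1)) = Mul(Add(88, 25284), Pow(Add(8553, -39109), -1)) = Mul(25372, Pow(-30556, -1)) = Mul(25372, Rational(-1, 30556)) = Rational(-6343, 7639)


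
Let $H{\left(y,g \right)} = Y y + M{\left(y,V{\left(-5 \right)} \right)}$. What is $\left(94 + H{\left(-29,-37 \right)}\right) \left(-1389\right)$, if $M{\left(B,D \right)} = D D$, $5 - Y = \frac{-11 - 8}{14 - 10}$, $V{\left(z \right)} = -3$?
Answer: $\frac{998691}{4} \approx 2.4967 \cdot 10^{5}$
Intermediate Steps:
$Y = \frac{39}{4}$ ($Y = 5 - \frac{-11 - 8}{14 - 10} = 5 - - \frac{19}{4} = 5 + \frac{19}{4} = \frac{39}{4} \approx 9.75$)
$M{\left(B,D \right)} = D^{2}$
$H{\left(y,g \right)} = 9 + \frac{39 y}{4}$ ($H{\left(y,g \right)} = \frac{39 y}{4} + \left(-3\right)^{2} = \frac{39 y}{4} + 9 = 9 + \frac{39 y}{4}$)
$\left(94 + H{\left(-29,-37 \right)}\right) \left(-1389\right) = \left(94 + \left(9 + \frac{39}{4} \left(-29\right)\right)\right) \left(-1389\right) = \left(94 + \left(9 - \frac{1131}{4}\right)\right) \left(-1389\right) = \left(94 - \frac{1095}{4}\right) \left(-1389\right) = \left(- \frac{719}{4}\right) \left(-1389\right) = \frac{998691}{4}$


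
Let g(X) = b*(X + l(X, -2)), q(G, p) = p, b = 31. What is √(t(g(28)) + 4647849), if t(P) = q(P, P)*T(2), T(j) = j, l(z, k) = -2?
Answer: √4649461 ≈ 2156.3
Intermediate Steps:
g(X) = -62 + 31*X (g(X) = 31*(X - 2) = 31*(-2 + X) = -62 + 31*X)
t(P) = 2*P (t(P) = P*2 = 2*P)
√(t(g(28)) + 4647849) = √(2*(-62 + 31*28) + 4647849) = √(2*(-62 + 868) + 4647849) = √(2*806 + 4647849) = √(1612 + 4647849) = √4649461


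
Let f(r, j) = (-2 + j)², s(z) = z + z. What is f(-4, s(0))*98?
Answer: 392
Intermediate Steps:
s(z) = 2*z
f(-4, s(0))*98 = (-2 + 2*0)²*98 = (-2 + 0)²*98 = (-2)²*98 = 4*98 = 392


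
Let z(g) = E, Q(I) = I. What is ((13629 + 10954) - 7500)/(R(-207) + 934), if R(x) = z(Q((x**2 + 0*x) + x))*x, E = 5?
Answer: -17083/101 ≈ -169.14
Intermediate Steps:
z(g) = 5
R(x) = 5*x
((13629 + 10954) - 7500)/(R(-207) + 934) = ((13629 + 10954) - 7500)/(5*(-207) + 934) = (24583 - 7500)/(-1035 + 934) = 17083/(-101) = 17083*(-1/101) = -17083/101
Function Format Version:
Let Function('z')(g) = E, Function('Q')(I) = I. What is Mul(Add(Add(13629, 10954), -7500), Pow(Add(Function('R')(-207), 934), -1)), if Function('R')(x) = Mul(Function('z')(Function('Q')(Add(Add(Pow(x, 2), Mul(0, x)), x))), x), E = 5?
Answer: Rational(-17083, 101) ≈ -169.14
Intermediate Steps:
Function('z')(g) = 5
Function('R')(x) = Mul(5, x)
Mul(Add(Add(13629, 10954), -7500), Pow(Add(Function('R')(-207), 934), -1)) = Mul(Add(Add(13629, 10954), -7500), Pow(Add(Mul(5, -207), 934), -1)) = Mul(Add(24583, -7500), Pow(Add(-1035, 934), -1)) = Mul(17083, Pow(-101, -1)) = Mul(17083, Rational(-1, 101)) = Rational(-17083, 101)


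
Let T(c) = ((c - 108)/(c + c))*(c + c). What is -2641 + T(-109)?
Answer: -2858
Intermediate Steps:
T(c) = -108 + c (T(c) = ((-108 + c)/((2*c)))*(2*c) = ((-108 + c)*(1/(2*c)))*(2*c) = ((-108 + c)/(2*c))*(2*c) = -108 + c)
-2641 + T(-109) = -2641 + (-108 - 109) = -2641 - 217 = -2858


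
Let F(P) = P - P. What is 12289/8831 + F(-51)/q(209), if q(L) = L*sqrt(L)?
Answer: 12289/8831 ≈ 1.3916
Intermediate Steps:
F(P) = 0
q(L) = L**(3/2)
12289/8831 + F(-51)/q(209) = 12289/8831 + 0/(209**(3/2)) = 12289*(1/8831) + 0/((209*sqrt(209))) = 12289/8831 + 0*(sqrt(209)/43681) = 12289/8831 + 0 = 12289/8831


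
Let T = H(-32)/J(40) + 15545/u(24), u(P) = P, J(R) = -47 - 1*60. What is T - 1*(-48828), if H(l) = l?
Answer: 127054387/2568 ≈ 49476.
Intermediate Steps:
J(R) = -107 (J(R) = -47 - 60 = -107)
T = 1664083/2568 (T = -32/(-107) + 15545/24 = -32*(-1/107) + 15545*(1/24) = 32/107 + 15545/24 = 1664083/2568 ≈ 648.01)
T - 1*(-48828) = 1664083/2568 - 1*(-48828) = 1664083/2568 + 48828 = 127054387/2568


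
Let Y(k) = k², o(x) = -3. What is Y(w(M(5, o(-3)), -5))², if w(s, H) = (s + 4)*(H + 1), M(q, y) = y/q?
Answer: 21381376/625 ≈ 34210.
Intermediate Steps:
w(s, H) = (1 + H)*(4 + s) (w(s, H) = (4 + s)*(1 + H) = (1 + H)*(4 + s))
Y(w(M(5, o(-3)), -5))² = ((4 - 3/5 + 4*(-5) - (-15)/5)²)² = ((4 - 3*⅕ - 20 - (-15)/5)²)² = ((4 - ⅗ - 20 - 5*(-⅗))²)² = ((4 - ⅗ - 20 + 3)²)² = ((-68/5)²)² = (4624/25)² = 21381376/625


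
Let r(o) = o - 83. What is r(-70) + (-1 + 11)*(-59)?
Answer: -743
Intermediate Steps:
r(o) = -83 + o
r(-70) + (-1 + 11)*(-59) = (-83 - 70) + (-1 + 11)*(-59) = -153 + 10*(-59) = -153 - 590 = -743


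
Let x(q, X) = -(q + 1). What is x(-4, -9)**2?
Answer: 9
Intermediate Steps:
x(q, X) = -1 - q (x(q, X) = -(1 + q) = -1 - q)
x(-4, -9)**2 = (-1 - 1*(-4))**2 = (-1 + 4)**2 = 3**2 = 9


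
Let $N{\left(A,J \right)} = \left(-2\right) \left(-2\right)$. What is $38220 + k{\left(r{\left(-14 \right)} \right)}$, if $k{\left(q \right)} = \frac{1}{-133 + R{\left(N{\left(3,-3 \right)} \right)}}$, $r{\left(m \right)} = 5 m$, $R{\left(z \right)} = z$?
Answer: $\frac{4930379}{129} \approx 38220.0$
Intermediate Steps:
$N{\left(A,J \right)} = 4$
$k{\left(q \right)} = - \frac{1}{129}$ ($k{\left(q \right)} = \frac{1}{-133 + 4} = \frac{1}{-129} = - \frac{1}{129}$)
$38220 + k{\left(r{\left(-14 \right)} \right)} = 38220 - \frac{1}{129} = \frac{4930379}{129}$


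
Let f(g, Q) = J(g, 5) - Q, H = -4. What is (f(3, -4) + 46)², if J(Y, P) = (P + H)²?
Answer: 2601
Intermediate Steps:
J(Y, P) = (-4 + P)² (J(Y, P) = (P - 4)² = (-4 + P)²)
f(g, Q) = 1 - Q (f(g, Q) = (-4 + 5)² - Q = 1² - Q = 1 - Q)
(f(3, -4) + 46)² = ((1 - 1*(-4)) + 46)² = ((1 + 4) + 46)² = (5 + 46)² = 51² = 2601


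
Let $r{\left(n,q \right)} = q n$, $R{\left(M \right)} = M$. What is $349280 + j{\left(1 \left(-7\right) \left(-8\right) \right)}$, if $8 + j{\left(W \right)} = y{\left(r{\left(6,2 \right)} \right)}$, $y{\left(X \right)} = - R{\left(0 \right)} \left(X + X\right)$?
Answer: $349272$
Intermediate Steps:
$r{\left(n,q \right)} = n q$
$y{\left(X \right)} = 0$ ($y{\left(X \right)} = - 0 \left(X + X\right) = - 0 \cdot 2 X = \left(-1\right) 0 = 0$)
$j{\left(W \right)} = -8$ ($j{\left(W \right)} = -8 + 0 = -8$)
$349280 + j{\left(1 \left(-7\right) \left(-8\right) \right)} = 349280 - 8 = 349272$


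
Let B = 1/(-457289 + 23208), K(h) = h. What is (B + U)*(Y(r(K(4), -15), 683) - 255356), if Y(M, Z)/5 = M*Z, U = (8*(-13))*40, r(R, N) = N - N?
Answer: 461115981653116/434081 ≈ 1.0623e+9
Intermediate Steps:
r(R, N) = 0
B = -1/434081 (B = 1/(-434081) = -1/434081 ≈ -2.3037e-6)
U = -4160 (U = -104*40 = -4160)
Y(M, Z) = 5*M*Z (Y(M, Z) = 5*(M*Z) = 5*M*Z)
(B + U)*(Y(r(K(4), -15), 683) - 255356) = (-1/434081 - 4160)*(5*0*683 - 255356) = -1805776961*(0 - 255356)/434081 = -1805776961/434081*(-255356) = 461115981653116/434081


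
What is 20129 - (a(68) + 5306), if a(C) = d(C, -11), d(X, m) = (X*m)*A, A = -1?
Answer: 14075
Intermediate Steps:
d(X, m) = -X*m (d(X, m) = (X*m)*(-1) = -X*m)
a(C) = 11*C (a(C) = -1*C*(-11) = 11*C)
20129 - (a(68) + 5306) = 20129 - (11*68 + 5306) = 20129 - (748 + 5306) = 20129 - 1*6054 = 20129 - 6054 = 14075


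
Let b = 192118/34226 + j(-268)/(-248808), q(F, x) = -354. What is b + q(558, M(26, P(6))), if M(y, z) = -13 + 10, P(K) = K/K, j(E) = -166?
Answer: -741688136593/2128925652 ≈ -348.39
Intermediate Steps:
P(K) = 1
M(y, z) = -3
b = 11951544215/2128925652 (b = 192118/34226 - 166/(-248808) = 192118*(1/34226) - 166*(-1/248808) = 96059/17113 + 83/124404 = 11951544215/2128925652 ≈ 5.6139)
b + q(558, M(26, P(6))) = 11951544215/2128925652 - 354 = -741688136593/2128925652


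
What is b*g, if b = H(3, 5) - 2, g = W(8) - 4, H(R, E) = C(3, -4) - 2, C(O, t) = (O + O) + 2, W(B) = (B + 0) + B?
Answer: 48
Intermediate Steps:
W(B) = 2*B (W(B) = B + B = 2*B)
C(O, t) = 2 + 2*O (C(O, t) = 2*O + 2 = 2 + 2*O)
H(R, E) = 6 (H(R, E) = (2 + 2*3) - 2 = (2 + 6) - 2 = 8 - 2 = 6)
g = 12 (g = 2*8 - 4 = 16 - 4 = 12)
b = 4 (b = 6 - 2 = 4)
b*g = 4*12 = 48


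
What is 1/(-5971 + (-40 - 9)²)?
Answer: -1/3570 ≈ -0.00028011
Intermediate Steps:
1/(-5971 + (-40 - 9)²) = 1/(-5971 + (-49)²) = 1/(-5971 + 2401) = 1/(-3570) = -1/3570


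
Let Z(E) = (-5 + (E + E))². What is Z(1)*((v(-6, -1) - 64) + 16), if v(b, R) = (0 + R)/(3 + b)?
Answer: -429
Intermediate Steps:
v(b, R) = R/(3 + b)
Z(E) = (-5 + 2*E)²
Z(1)*((v(-6, -1) - 64) + 16) = (-5 + 2*1)²*((-1/(3 - 6) - 64) + 16) = (-5 + 2)²*((-1/(-3) - 64) + 16) = (-3)²*((-1*(-⅓) - 64) + 16) = 9*((⅓ - 64) + 16) = 9*(-191/3 + 16) = 9*(-143/3) = -429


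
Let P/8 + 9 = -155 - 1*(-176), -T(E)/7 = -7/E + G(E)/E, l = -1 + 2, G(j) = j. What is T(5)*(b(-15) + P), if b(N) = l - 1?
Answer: 1344/5 ≈ 268.80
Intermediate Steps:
l = 1
b(N) = 0 (b(N) = 1 - 1 = 0)
T(E) = -7 + 49/E (T(E) = -7*(-7/E + E/E) = -7*(-7/E + 1) = -7*(1 - 7/E) = -7 + 49/E)
P = 96 (P = -72 + 8*(-155 - 1*(-176)) = -72 + 8*(-155 + 176) = -72 + 8*21 = -72 + 168 = 96)
T(5)*(b(-15) + P) = (-7 + 49/5)*(0 + 96) = (-7 + 49*(⅕))*96 = (-7 + 49/5)*96 = (14/5)*96 = 1344/5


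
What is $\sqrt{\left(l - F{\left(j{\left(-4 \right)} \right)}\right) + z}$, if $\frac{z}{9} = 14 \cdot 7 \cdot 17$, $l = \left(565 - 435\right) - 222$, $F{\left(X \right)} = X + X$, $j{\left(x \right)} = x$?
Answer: $\sqrt{14910} \approx 122.11$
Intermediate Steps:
$F{\left(X \right)} = 2 X$
$l = -92$ ($l = 130 - 222 = -92$)
$z = 14994$ ($z = 9 \cdot 14 \cdot 7 \cdot 17 = 9 \cdot 98 \cdot 17 = 9 \cdot 1666 = 14994$)
$\sqrt{\left(l - F{\left(j{\left(-4 \right)} \right)}\right) + z} = \sqrt{\left(-92 - 2 \left(-4\right)\right) + 14994} = \sqrt{\left(-92 - -8\right) + 14994} = \sqrt{\left(-92 + 8\right) + 14994} = \sqrt{-84 + 14994} = \sqrt{14910}$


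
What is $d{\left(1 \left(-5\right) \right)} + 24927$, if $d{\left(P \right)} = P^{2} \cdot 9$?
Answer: $25152$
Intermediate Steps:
$d{\left(P \right)} = 9 P^{2}$
$d{\left(1 \left(-5\right) \right)} + 24927 = 9 \left(1 \left(-5\right)\right)^{2} + 24927 = 9 \left(-5\right)^{2} + 24927 = 9 \cdot 25 + 24927 = 225 + 24927 = 25152$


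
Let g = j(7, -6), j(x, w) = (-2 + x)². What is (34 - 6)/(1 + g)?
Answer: 14/13 ≈ 1.0769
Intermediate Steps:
g = 25 (g = (-2 + 7)² = 5² = 25)
(34 - 6)/(1 + g) = (34 - 6)/(1 + 25) = 28/26 = 28*(1/26) = 14/13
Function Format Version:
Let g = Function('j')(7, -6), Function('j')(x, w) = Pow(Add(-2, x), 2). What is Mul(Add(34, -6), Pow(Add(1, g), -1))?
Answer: Rational(14, 13) ≈ 1.0769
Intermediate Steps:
g = 25 (g = Pow(Add(-2, 7), 2) = Pow(5, 2) = 25)
Mul(Add(34, -6), Pow(Add(1, g), -1)) = Mul(Add(34, -6), Pow(Add(1, 25), -1)) = Mul(28, Pow(26, -1)) = Mul(28, Rational(1, 26)) = Rational(14, 13)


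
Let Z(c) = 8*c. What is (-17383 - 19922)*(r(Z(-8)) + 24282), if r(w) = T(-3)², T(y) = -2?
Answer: -905989230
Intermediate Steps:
r(w) = 4 (r(w) = (-2)² = 4)
(-17383 - 19922)*(r(Z(-8)) + 24282) = (-17383 - 19922)*(4 + 24282) = -37305*24286 = -905989230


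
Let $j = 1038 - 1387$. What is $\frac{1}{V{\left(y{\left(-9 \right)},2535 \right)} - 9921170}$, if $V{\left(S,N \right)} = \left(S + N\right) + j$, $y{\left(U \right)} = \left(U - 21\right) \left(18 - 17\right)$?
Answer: $- \frac{1}{9919014} \approx -1.0082 \cdot 10^{-7}$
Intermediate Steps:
$y{\left(U \right)} = -21 + U$ ($y{\left(U \right)} = \left(-21 + U\right) 1 = -21 + U$)
$j = -349$
$V{\left(S,N \right)} = -349 + N + S$ ($V{\left(S,N \right)} = \left(S + N\right) - 349 = \left(N + S\right) - 349 = -349 + N + S$)
$\frac{1}{V{\left(y{\left(-9 \right)},2535 \right)} - 9921170} = \frac{1}{\left(-349 + 2535 - 30\right) - 9921170} = \frac{1}{2156 - 9921170} = \frac{1}{-9919014} = - \frac{1}{9919014}$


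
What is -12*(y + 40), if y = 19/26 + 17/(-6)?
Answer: -5912/13 ≈ -454.77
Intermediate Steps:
y = -82/39 (y = 19*(1/26) + 17*(-⅙) = 19/26 - 17/6 = -82/39 ≈ -2.1026)
-12*(y + 40) = -12*(-82/39 + 40) = -12*1478/39 = -5912/13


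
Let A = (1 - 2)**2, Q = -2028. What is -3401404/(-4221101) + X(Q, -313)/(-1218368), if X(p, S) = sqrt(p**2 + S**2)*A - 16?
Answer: 259014332893/321428398948 - sqrt(4210753)/1218368 ≈ 0.80414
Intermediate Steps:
A = 1 (A = (-1)**2 = 1)
X(p, S) = -16 + sqrt(S**2 + p**2) (X(p, S) = sqrt(p**2 + S**2)*1 - 16 = sqrt(S**2 + p**2)*1 - 16 = sqrt(S**2 + p**2) - 16 = -16 + sqrt(S**2 + p**2))
-3401404/(-4221101) + X(Q, -313)/(-1218368) = -3401404/(-4221101) + (-16 + sqrt((-313)**2 + (-2028)**2))/(-1218368) = -3401404*(-1/4221101) + (-16 + sqrt(97969 + 4112784))*(-1/1218368) = 3401404/4221101 + (-16 + sqrt(4210753))*(-1/1218368) = 3401404/4221101 + (1/76148 - sqrt(4210753)/1218368) = 259014332893/321428398948 - sqrt(4210753)/1218368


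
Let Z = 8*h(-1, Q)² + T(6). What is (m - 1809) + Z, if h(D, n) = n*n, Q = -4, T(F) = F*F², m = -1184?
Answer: -729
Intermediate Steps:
T(F) = F³
h(D, n) = n²
Z = 2264 (Z = 8*((-4)²)² + 6³ = 8*16² + 216 = 8*256 + 216 = 2048 + 216 = 2264)
(m - 1809) + Z = (-1184 - 1809) + 2264 = -2993 + 2264 = -729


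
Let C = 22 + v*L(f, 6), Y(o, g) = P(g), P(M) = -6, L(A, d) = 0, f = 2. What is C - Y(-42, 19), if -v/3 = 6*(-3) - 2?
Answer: 28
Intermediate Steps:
v = 60 (v = -3*(6*(-3) - 2) = -3*(-18 - 2) = -3*(-20) = 60)
Y(o, g) = -6
C = 22 (C = 22 + 60*0 = 22 + 0 = 22)
C - Y(-42, 19) = 22 - 1*(-6) = 22 + 6 = 28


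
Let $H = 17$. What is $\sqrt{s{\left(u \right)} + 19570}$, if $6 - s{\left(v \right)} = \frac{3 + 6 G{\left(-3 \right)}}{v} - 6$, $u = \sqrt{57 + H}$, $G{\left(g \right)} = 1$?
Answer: $\frac{\sqrt{107231032 - 666 \sqrt{74}}}{74} \approx 139.93$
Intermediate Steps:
$u = \sqrt{74}$ ($u = \sqrt{57 + 17} = \sqrt{74} \approx 8.6023$)
$s{\left(v \right)} = 12 - \frac{9}{v}$ ($s{\left(v \right)} = 6 - \left(\frac{3 + 6 \cdot 1}{v} - 6\right) = 6 - \left(\frac{3 + 6}{v} - 6\right) = 6 - \left(\frac{9}{v} - 6\right) = 6 - \left(-6 + \frac{9}{v}\right) = 6 + \left(6 - \frac{9}{v}\right) = 12 - \frac{9}{v}$)
$\sqrt{s{\left(u \right)} + 19570} = \sqrt{\left(12 - \frac{9}{\sqrt{74}}\right) + 19570} = \sqrt{\left(12 - 9 \frac{\sqrt{74}}{74}\right) + 19570} = \sqrt{\left(12 - \frac{9 \sqrt{74}}{74}\right) + 19570} = \sqrt{19582 - \frac{9 \sqrt{74}}{74}}$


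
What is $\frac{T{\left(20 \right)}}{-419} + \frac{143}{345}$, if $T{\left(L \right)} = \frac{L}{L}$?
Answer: $\frac{59572}{144555} \approx 0.41211$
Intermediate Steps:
$T{\left(L \right)} = 1$
$\frac{T{\left(20 \right)}}{-419} + \frac{143}{345} = 1 \frac{1}{-419} + \frac{143}{345} = 1 \left(- \frac{1}{419}\right) + 143 \cdot \frac{1}{345} = - \frac{1}{419} + \frac{143}{345} = \frac{59572}{144555}$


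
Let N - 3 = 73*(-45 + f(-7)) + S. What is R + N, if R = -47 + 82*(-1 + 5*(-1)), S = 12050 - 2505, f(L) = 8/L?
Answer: 39484/7 ≈ 5640.6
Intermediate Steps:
S = 9545
N = 43257/7 (N = 3 + (73*(-45 + 8/(-7)) + 9545) = 3 + (73*(-45 + 8*(-⅐)) + 9545) = 3 + (73*(-45 - 8/7) + 9545) = 3 + (73*(-323/7) + 9545) = 3 + (-23579/7 + 9545) = 3 + 43236/7 = 43257/7 ≈ 6179.6)
R = -539 (R = -47 + 82*(-1 - 5) = -47 + 82*(-6) = -47 - 492 = -539)
R + N = -539 + 43257/7 = 39484/7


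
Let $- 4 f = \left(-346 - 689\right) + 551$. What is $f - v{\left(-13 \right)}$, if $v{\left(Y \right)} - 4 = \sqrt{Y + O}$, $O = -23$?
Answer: $117 - 6 i \approx 117.0 - 6.0 i$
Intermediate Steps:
$v{\left(Y \right)} = 4 + \sqrt{-23 + Y}$ ($v{\left(Y \right)} = 4 + \sqrt{Y - 23} = 4 + \sqrt{-23 + Y}$)
$f = 121$ ($f = - \frac{\left(-346 - 689\right) + 551}{4} = - \frac{-1035 + 551}{4} = \left(- \frac{1}{4}\right) \left(-484\right) = 121$)
$f - v{\left(-13 \right)} = 121 - \left(4 + \sqrt{-23 - 13}\right) = 121 - \left(4 + \sqrt{-36}\right) = 121 - \left(4 + 6 i\right) = 117 - 6 i$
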